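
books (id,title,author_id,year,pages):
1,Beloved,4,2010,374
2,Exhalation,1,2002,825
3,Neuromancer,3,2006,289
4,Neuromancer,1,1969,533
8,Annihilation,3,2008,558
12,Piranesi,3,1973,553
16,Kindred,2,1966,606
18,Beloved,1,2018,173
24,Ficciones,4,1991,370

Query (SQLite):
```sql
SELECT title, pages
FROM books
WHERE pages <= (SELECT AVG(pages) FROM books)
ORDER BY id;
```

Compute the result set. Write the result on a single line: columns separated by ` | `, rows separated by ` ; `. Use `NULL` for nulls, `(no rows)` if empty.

Beloved | 374 ; Neuromancer | 289 ; Beloved | 173 ; Ficciones | 370

Scalar subquery: AVG(pages) over all books rows = 475.666667 (≈; comparison uses full precision).
Keep rows where pages <= that value.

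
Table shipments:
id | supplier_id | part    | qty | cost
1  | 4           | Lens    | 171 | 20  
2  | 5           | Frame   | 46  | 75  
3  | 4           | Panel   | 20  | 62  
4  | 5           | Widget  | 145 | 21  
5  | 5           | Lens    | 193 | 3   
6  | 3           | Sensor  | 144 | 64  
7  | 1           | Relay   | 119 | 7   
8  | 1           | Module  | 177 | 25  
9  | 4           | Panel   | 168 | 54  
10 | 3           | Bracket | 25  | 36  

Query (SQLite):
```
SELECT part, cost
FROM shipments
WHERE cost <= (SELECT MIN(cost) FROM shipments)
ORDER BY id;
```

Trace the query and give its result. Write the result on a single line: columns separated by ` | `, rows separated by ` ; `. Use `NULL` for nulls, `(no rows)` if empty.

Scalar subquery: MIN(cost) over all shipments rows = 3.
Keep rows where cost <= that value.

Lens | 3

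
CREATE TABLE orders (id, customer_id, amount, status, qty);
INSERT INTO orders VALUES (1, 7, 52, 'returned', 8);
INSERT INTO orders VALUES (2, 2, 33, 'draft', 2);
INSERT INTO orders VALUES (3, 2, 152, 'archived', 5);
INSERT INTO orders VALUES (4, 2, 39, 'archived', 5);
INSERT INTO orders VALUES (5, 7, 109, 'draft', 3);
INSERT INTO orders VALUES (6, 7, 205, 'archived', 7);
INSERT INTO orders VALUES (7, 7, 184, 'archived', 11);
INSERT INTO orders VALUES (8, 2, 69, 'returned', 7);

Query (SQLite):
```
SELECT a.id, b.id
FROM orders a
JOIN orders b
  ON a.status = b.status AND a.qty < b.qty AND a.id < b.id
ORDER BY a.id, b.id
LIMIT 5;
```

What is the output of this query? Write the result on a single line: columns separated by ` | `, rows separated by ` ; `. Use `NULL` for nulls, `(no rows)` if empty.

Pairs (a,b) with same status, a.qty < b.qty, a.id < b.id.
status groups: archived:{3,4,6,7} draft:{2,5} returned:{1,8}
Ordered by (a.id, b.id); first 5.

2 | 5 ; 3 | 6 ; 3 | 7 ; 4 | 6 ; 4 | 7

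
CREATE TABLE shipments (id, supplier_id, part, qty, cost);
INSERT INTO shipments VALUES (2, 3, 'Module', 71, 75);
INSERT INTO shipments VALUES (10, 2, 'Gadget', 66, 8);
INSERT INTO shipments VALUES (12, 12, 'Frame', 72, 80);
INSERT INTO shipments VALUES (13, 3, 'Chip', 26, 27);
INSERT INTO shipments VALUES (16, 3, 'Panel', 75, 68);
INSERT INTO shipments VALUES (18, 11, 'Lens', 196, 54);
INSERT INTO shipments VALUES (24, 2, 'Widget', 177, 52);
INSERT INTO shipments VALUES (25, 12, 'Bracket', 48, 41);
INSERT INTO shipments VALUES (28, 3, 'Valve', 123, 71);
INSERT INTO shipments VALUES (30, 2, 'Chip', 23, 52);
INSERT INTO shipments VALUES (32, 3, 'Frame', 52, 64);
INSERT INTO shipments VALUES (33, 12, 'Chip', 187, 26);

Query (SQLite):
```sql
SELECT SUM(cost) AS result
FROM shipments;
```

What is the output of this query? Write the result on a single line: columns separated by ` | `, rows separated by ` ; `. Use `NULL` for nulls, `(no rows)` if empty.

All cost values: [75, 8, 80, 27, 68, 54, 52, 41, 71, 52, 64, 26].
SUM of non-NULL values = 618.

618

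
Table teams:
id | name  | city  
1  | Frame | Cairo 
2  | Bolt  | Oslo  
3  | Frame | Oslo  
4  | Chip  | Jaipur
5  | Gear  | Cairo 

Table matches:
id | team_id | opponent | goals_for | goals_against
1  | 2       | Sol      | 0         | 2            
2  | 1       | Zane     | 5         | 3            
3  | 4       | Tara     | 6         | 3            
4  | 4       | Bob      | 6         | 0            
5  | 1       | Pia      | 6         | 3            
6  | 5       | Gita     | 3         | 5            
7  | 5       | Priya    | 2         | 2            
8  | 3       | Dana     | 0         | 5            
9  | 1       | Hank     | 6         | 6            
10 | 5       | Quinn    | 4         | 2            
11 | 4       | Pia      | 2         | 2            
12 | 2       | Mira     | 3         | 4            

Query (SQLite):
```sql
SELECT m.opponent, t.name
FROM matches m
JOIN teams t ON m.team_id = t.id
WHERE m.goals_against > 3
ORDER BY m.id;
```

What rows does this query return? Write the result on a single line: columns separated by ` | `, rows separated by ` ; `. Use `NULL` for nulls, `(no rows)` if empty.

Each matches row matches the teams row where team_id = teams.id.
Then keep rows with m.goals_against > 3.

Gita | Gear ; Dana | Frame ; Hank | Frame ; Mira | Bolt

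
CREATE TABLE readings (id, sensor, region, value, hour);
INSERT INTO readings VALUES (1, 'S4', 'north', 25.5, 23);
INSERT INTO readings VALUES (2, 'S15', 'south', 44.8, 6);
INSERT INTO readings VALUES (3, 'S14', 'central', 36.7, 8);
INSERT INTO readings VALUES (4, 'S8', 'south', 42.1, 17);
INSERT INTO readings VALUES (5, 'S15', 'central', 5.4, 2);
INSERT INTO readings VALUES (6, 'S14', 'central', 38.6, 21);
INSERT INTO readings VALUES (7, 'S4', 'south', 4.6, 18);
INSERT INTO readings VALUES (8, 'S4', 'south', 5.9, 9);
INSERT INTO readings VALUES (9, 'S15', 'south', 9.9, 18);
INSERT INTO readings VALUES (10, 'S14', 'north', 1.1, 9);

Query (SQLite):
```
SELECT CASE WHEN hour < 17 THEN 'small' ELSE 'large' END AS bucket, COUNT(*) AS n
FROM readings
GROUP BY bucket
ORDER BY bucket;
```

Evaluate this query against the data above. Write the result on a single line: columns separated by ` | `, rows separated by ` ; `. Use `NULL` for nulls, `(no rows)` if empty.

large | 5 ; small | 5

Bucket rows by hour < 17 → 'small' else 'large'; count each bucket.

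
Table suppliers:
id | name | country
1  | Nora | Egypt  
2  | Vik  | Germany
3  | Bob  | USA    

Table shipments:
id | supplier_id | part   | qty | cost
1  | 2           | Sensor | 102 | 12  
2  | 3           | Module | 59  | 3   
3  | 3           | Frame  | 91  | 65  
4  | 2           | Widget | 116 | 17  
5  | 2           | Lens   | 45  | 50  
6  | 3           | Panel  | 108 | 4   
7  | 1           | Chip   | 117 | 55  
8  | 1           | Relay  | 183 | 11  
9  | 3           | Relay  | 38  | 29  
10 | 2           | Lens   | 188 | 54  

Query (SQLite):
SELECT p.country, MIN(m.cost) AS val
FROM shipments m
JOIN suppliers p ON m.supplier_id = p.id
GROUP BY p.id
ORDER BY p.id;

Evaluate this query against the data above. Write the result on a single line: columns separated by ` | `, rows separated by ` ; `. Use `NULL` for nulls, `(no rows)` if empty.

Join each shipments row to its suppliers via supplier_id.
Group joined rows by suppliers.id; compute MIN(m.cost) per group.
  1: ids {7, 8} → MIN(m.cost)=11
  2: ids {1, 4, 5, 10} → MIN(m.cost)=12
  3: ids {2, 3, 6, 9} → MIN(m.cost)=3

Egypt | 11 ; Germany | 12 ; USA | 3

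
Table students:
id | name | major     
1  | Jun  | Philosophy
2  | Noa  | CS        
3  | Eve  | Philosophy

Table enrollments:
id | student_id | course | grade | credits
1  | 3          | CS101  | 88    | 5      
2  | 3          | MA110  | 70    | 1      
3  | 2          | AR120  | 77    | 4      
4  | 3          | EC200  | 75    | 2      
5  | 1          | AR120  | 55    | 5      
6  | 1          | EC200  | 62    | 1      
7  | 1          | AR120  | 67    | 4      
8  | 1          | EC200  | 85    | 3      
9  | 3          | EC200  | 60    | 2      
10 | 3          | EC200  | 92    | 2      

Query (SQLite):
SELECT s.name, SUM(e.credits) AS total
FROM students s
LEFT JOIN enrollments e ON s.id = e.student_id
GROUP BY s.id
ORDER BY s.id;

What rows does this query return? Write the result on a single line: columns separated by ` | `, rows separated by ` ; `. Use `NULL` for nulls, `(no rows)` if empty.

LEFT JOIN keeps every students row; unmatched ones get NULL for enrollments columns.
Group by students.id and compute SUM(e.credits). SUM over an all-NULL group is NULL.
  1: ids {5, 6, 7, 8} → SUM(e.credits)=13
  2: ids {3} → SUM(e.credits)=4
  3: ids {1, 2, 4, 9, 10} → SUM(e.credits)=12

Jun | 13 ; Noa | 4 ; Eve | 12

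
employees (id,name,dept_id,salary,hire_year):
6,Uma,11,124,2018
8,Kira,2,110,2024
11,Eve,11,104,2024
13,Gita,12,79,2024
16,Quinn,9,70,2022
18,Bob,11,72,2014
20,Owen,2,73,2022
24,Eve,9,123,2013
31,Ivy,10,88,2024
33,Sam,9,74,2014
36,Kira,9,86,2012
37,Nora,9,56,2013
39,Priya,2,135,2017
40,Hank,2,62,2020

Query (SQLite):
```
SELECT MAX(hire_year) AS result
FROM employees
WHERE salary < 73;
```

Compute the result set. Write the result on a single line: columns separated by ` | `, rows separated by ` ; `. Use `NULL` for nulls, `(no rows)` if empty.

Rows where salary < 73 → hire_year values: [2022, 2014, 2013, 2020].
MAX of non-NULL values = 2022.

2022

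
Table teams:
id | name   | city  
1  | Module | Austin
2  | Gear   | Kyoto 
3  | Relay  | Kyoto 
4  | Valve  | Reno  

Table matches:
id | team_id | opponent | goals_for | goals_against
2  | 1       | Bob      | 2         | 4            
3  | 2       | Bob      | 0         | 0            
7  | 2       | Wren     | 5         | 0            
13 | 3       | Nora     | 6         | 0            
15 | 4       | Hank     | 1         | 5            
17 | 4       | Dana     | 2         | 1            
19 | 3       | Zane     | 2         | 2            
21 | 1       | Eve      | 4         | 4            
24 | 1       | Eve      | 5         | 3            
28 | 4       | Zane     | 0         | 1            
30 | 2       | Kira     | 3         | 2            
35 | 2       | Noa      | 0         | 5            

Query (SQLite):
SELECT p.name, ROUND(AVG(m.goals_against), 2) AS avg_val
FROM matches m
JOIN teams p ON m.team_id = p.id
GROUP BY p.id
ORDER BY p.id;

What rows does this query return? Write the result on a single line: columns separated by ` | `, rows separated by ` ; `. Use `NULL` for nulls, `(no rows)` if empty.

Module | 3.67 ; Gear | 1.75 ; Relay | 1 ; Valve | 2.33

Join each matches row to its teams via team_id.
Group joined rows by teams.id; compute ROUND(AVG(m.goals_against), 2) per group.
  1: ids {2, 21, 24} → ROUND(AVG(m.goals_against), 2)=3.67
  2: ids {3, 7, 30, 35} → ROUND(AVG(m.goals_against), 2)=1.75
  3: ids {13, 19} → ROUND(AVG(m.goals_against), 2)=1
  4: ids {15, 17, 28} → ROUND(AVG(m.goals_against), 2)=2.33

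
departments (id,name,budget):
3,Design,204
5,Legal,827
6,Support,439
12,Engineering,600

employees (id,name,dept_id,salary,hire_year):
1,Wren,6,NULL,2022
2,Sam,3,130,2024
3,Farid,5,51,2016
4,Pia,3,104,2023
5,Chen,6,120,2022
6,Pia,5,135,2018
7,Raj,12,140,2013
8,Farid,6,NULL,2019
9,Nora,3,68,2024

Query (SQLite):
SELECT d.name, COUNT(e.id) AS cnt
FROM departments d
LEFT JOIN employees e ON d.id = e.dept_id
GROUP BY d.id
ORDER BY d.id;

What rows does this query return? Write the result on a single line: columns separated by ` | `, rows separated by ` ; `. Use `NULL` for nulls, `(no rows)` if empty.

Design | 3 ; Legal | 2 ; Support | 3 ; Engineering | 1

LEFT JOIN keeps every departments row; unmatched ones get NULL for employees columns.
Group by departments.id and compute COUNT(e.id). COUNT(col) of an all-NULL group is 0.
  3: ids {2, 4, 9} → COUNT(e.id)=3
  5: ids {3, 6} → COUNT(e.id)=2
  6: ids {1, 5, 8} → COUNT(e.id)=3
  12: ids {7} → COUNT(e.id)=1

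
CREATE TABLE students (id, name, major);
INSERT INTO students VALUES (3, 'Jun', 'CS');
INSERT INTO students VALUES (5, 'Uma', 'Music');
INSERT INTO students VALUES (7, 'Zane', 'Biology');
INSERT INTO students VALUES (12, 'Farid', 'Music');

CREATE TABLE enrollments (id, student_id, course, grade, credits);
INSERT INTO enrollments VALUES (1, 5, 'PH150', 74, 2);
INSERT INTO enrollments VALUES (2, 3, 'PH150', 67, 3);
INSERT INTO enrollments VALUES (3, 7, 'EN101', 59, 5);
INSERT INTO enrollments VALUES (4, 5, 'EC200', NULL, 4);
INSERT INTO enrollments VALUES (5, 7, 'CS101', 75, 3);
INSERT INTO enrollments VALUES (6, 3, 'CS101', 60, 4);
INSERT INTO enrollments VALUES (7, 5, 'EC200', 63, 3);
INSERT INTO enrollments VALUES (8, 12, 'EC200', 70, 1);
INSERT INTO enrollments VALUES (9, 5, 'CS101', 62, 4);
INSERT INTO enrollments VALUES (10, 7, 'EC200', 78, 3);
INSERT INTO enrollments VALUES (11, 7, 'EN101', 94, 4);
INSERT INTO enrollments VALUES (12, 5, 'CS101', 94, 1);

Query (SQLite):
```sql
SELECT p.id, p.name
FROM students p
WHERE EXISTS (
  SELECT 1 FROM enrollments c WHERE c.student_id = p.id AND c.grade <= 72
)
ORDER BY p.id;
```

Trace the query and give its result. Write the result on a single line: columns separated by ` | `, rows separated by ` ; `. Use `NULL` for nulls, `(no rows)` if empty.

3 | Jun ; 5 | Uma ; 7 | Zane ; 12 | Farid

For each students row, check whether any enrollments with matching student_id has grade <= 72.
Keep rows where that is true.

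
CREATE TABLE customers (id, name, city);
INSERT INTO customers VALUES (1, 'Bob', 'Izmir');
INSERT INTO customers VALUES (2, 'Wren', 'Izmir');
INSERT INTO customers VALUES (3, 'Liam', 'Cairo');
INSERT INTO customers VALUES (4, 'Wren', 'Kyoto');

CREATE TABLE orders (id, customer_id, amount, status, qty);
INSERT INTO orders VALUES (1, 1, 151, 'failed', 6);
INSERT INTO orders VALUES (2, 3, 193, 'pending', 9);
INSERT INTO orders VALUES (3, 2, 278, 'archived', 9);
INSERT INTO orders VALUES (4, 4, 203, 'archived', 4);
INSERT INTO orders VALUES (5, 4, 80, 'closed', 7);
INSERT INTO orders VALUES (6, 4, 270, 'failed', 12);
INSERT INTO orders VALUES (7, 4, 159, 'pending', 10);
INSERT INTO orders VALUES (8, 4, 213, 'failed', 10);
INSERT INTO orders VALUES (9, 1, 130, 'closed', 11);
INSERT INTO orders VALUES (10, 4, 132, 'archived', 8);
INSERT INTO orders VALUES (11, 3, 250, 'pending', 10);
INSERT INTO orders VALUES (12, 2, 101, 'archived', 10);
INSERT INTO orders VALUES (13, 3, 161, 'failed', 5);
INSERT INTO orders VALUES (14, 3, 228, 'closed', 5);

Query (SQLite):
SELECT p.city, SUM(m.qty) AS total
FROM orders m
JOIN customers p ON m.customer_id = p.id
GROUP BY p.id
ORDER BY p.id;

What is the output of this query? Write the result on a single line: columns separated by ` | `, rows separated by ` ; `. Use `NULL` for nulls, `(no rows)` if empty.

Izmir | 17 ; Izmir | 19 ; Cairo | 29 ; Kyoto | 51

Join each orders row to its customers via customer_id.
Group joined rows by customers.id; compute SUM(m.qty) per group.
  1: ids {1, 9} → SUM(m.qty)=17
  2: ids {3, 12} → SUM(m.qty)=19
  3: ids {2, 11, 13, 14} → SUM(m.qty)=29
  4: ids {4, 5, 6, 7, 8, 10} → SUM(m.qty)=51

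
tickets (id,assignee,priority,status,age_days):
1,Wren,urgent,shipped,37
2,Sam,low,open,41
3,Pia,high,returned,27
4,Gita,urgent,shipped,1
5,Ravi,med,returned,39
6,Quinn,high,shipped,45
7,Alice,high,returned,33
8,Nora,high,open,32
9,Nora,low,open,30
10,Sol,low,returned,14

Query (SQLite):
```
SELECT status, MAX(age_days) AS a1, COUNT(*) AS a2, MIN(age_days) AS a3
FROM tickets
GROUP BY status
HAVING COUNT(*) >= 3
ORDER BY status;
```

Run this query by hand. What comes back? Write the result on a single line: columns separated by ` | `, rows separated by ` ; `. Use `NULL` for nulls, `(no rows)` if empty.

open | 41 | 3 | 30 ; returned | 39 | 4 | 14 ; shipped | 45 | 3 | 1

Group tickets by status.
Per group compute: MAX(age_days), COUNT(*), MIN(age_days).
HAVING: drop groups with fewer than 3 rows.
  open: ids {2, 8, 9} → MAX(age_days)=41, COUNT(*)=3, MIN(age_days)=30
  returned: ids {3, 5, 7, 10} → MAX(age_days)=39, COUNT(*)=4, MIN(age_days)=14
  shipped: ids {1, 4, 6} → MAX(age_days)=45, COUNT(*)=3, MIN(age_days)=1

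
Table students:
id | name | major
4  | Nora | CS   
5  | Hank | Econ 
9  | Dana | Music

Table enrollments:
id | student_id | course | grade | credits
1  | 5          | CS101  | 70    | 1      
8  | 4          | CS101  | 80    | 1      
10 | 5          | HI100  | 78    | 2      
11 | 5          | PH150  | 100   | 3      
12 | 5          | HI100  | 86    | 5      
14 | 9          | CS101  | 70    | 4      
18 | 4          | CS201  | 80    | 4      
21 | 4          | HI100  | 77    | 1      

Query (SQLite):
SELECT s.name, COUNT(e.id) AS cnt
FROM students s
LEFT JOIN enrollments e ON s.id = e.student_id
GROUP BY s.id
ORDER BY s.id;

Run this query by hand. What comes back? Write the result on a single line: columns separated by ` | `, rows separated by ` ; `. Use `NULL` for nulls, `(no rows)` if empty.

LEFT JOIN keeps every students row; unmatched ones get NULL for enrollments columns.
Group by students.id and compute COUNT(e.id). COUNT(col) of an all-NULL group is 0.
  4: ids {8, 18, 21} → COUNT(e.id)=3
  5: ids {1, 10, 11, 12} → COUNT(e.id)=4
  9: ids {14} → COUNT(e.id)=1

Nora | 3 ; Hank | 4 ; Dana | 1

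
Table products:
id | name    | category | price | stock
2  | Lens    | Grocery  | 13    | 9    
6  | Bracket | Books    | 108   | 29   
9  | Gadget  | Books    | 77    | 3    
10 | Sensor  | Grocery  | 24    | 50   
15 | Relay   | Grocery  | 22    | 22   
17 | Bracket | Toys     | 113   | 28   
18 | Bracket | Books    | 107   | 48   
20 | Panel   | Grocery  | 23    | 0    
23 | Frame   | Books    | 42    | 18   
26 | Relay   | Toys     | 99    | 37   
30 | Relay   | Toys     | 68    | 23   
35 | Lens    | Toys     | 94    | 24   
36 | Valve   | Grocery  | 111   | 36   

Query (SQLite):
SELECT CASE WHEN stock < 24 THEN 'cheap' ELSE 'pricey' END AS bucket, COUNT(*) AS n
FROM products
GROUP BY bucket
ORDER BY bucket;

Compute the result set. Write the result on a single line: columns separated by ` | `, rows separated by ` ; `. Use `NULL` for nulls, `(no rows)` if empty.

Bucket rows by stock < 24 → 'cheap' else 'pricey'; count each bucket.

cheap | 6 ; pricey | 7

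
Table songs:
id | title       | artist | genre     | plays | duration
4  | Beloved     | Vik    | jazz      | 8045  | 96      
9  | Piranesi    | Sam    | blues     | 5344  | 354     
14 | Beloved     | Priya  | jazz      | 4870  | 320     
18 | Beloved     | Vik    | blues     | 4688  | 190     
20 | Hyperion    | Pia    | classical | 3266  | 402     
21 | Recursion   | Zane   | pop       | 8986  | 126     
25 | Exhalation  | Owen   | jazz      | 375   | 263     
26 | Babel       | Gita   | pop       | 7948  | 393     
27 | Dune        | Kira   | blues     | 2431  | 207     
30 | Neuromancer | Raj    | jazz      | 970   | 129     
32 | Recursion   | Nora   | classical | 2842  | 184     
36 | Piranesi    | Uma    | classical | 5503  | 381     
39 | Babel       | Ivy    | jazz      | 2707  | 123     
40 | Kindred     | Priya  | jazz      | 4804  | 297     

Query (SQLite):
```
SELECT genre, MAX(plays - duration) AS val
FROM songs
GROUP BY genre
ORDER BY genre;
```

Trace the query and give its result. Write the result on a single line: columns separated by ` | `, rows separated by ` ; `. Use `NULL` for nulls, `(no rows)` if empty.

For each row compute plays - duration.
Group by genre; take MAX of the expression per group.
  blues: ids {9, 18, 27} → MAX(plays - duration)=4990
  classical: ids {20, 32, 36} → MAX(plays - duration)=5122
  jazz: ids {4, 14, 25, 30, 39, 40} → MAX(plays - duration)=7949
  pop: ids {21, 26} → MAX(plays - duration)=8860

blues | 4990 ; classical | 5122 ; jazz | 7949 ; pop | 8860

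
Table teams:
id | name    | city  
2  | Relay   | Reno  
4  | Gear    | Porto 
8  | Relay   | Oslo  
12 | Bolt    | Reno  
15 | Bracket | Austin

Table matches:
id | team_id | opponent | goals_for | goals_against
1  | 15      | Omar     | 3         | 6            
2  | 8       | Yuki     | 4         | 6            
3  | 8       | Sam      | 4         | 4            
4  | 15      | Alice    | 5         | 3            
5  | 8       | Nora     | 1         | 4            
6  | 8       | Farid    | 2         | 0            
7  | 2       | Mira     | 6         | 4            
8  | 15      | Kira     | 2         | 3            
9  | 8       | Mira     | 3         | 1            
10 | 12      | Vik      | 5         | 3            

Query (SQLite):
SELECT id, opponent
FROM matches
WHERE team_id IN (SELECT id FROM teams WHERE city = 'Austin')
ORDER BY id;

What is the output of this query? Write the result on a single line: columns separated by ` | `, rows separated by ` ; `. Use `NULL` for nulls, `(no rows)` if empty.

1 | Omar ; 4 | Alice ; 8 | Kira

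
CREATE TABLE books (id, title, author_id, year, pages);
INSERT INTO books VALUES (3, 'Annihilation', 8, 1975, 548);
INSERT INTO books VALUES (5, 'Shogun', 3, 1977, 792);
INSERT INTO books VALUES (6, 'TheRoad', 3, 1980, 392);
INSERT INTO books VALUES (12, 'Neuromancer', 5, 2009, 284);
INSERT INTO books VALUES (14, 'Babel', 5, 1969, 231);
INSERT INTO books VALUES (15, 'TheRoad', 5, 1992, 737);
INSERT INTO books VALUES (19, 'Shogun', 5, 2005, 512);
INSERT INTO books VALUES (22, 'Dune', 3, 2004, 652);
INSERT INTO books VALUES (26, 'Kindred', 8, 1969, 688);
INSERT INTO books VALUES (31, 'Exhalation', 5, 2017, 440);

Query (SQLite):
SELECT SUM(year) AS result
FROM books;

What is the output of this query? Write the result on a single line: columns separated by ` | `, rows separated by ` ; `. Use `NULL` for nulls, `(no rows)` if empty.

All year values: [1975, 1977, 1980, 2009, 1969, 1992, 2005, 2004, 1969, 2017].
SUM of non-NULL values = 19897.

19897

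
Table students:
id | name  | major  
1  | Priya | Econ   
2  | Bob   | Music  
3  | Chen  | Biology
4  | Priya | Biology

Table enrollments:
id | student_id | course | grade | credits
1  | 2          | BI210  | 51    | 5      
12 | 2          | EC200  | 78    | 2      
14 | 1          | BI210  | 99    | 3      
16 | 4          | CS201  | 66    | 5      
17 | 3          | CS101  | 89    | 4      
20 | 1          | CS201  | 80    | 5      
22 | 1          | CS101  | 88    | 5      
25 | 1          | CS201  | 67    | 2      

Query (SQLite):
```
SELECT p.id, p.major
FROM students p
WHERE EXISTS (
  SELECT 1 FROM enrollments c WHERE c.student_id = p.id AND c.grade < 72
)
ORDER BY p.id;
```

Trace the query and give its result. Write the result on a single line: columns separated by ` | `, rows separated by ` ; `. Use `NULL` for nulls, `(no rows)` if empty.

For each students row, check whether any enrollments with matching student_id has grade < 72.
Keep rows where that is true.

1 | Econ ; 2 | Music ; 4 | Biology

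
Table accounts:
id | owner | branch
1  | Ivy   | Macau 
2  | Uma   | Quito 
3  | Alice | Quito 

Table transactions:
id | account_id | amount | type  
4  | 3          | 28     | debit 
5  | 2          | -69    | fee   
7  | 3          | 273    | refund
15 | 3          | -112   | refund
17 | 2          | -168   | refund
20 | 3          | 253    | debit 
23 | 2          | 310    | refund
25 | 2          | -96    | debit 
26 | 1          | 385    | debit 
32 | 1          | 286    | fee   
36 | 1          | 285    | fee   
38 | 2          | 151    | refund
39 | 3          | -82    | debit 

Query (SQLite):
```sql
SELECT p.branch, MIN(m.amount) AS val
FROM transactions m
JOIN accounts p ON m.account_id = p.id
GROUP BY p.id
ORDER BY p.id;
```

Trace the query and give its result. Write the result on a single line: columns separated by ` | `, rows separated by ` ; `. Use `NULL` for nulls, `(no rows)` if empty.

Macau | 285 ; Quito | -168 ; Quito | -112

Join each transactions row to its accounts via account_id.
Group joined rows by accounts.id; compute MIN(m.amount) per group.
  1: ids {26, 32, 36} → MIN(m.amount)=285
  2: ids {5, 17, 23, 25, 38} → MIN(m.amount)=-168
  3: ids {4, 7, 15, 20, 39} → MIN(m.amount)=-112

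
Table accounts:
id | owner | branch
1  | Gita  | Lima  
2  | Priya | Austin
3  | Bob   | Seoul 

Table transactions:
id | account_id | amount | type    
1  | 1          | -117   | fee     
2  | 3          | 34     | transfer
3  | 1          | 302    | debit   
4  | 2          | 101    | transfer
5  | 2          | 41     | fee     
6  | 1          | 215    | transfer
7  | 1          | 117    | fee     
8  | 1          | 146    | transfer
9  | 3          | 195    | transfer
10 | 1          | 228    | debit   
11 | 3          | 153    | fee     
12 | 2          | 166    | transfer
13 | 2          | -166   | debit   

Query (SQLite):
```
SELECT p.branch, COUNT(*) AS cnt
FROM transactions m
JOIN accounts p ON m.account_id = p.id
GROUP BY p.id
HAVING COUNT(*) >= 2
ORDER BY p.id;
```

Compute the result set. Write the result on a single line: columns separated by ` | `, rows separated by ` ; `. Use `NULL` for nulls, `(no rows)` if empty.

Join each transactions row to its accounts via account_id.
Group joined rows by accounts.id; compute COUNT(*) per group.
HAVING: keep groups with count ≥ 2.
  1: ids {1, 3, 6, 7, 8, 10} → COUNT(*)=6
  2: ids {4, 5, 12, 13} → COUNT(*)=4
  3: ids {2, 9, 11} → COUNT(*)=3

Lima | 6 ; Austin | 4 ; Seoul | 3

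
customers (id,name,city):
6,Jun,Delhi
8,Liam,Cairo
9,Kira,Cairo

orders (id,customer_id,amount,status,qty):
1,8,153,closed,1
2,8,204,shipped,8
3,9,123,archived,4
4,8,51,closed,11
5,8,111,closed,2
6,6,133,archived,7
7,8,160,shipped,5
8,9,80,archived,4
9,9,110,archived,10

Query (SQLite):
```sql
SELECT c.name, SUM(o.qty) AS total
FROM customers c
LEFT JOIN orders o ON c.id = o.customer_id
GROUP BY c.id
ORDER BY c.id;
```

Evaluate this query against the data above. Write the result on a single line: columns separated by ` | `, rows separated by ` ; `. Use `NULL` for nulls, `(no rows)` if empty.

Jun | 7 ; Liam | 27 ; Kira | 18

LEFT JOIN keeps every customers row; unmatched ones get NULL for orders columns.
Group by customers.id and compute SUM(o.qty). SUM over an all-NULL group is NULL.
  6: ids {6} → SUM(o.qty)=7
  8: ids {1, 2, 4, 5, 7} → SUM(o.qty)=27
  9: ids {3, 8, 9} → SUM(o.qty)=18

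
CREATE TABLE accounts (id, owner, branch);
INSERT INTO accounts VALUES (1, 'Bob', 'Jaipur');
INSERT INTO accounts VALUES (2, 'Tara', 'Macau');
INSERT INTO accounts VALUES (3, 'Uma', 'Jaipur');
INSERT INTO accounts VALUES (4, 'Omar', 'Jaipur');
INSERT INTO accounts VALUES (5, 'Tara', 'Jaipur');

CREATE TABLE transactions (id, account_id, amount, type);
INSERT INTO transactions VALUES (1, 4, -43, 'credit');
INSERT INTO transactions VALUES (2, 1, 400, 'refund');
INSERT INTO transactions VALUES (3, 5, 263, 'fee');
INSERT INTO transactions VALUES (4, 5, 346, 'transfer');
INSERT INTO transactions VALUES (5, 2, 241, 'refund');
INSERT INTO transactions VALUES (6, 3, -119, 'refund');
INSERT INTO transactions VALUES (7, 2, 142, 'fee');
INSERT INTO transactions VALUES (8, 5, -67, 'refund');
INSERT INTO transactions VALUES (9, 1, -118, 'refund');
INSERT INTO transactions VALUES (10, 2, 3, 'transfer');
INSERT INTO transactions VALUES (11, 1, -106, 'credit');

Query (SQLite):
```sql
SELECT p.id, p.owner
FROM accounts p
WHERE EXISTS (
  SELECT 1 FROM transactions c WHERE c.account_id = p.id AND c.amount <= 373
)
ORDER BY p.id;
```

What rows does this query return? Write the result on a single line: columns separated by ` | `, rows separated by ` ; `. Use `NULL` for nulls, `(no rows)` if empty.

For each accounts row, check whether any transactions with matching account_id has amount <= 373.
Keep rows where that is true.

1 | Bob ; 2 | Tara ; 3 | Uma ; 4 | Omar ; 5 | Tara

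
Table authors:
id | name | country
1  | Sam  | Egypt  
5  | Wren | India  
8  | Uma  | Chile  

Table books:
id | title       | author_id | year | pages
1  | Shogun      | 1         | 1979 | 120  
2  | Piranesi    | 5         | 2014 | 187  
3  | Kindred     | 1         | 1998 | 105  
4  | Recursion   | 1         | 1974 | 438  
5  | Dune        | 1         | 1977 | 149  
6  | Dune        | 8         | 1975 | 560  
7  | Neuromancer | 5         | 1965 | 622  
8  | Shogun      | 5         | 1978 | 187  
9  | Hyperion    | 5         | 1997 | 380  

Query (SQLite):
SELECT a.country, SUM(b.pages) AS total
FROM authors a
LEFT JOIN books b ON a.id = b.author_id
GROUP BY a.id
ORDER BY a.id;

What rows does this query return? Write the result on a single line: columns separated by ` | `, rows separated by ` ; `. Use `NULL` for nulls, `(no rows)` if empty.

LEFT JOIN keeps every authors row; unmatched ones get NULL for books columns.
Group by authors.id and compute SUM(b.pages). SUM over an all-NULL group is NULL.
  1: ids {1, 3, 4, 5} → SUM(b.pages)=812
  5: ids {2, 7, 8, 9} → SUM(b.pages)=1376
  8: ids {6} → SUM(b.pages)=560

Egypt | 812 ; India | 1376 ; Chile | 560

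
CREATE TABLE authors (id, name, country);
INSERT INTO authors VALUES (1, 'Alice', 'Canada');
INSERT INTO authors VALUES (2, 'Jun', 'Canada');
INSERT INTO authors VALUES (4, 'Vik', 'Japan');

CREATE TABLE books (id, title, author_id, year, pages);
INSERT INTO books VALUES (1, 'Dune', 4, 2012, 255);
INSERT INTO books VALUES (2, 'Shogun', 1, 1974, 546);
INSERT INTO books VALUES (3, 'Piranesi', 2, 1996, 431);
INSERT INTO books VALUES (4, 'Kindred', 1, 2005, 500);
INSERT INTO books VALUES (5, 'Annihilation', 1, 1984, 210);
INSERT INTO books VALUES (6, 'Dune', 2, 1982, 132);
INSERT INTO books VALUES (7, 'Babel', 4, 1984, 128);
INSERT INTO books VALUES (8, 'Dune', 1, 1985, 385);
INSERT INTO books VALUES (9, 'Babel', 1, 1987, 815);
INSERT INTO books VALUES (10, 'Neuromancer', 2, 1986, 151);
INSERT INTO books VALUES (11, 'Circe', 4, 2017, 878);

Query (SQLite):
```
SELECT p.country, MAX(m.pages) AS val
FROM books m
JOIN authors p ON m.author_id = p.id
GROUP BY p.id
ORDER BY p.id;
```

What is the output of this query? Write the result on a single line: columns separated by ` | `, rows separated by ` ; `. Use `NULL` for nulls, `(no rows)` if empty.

Canada | 815 ; Canada | 431 ; Japan | 878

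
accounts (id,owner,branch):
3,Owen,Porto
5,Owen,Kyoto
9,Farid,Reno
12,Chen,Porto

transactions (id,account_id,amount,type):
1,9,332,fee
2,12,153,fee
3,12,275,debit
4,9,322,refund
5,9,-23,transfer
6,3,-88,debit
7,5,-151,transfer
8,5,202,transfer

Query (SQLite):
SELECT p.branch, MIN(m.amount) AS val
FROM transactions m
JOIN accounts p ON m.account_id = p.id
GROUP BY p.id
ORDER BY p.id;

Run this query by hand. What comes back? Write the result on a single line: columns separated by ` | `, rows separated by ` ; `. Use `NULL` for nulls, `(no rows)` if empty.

Join each transactions row to its accounts via account_id.
Group joined rows by accounts.id; compute MIN(m.amount) per group.
  3: ids {6} → MIN(m.amount)=-88
  5: ids {7, 8} → MIN(m.amount)=-151
  9: ids {1, 4, 5} → MIN(m.amount)=-23
  12: ids {2, 3} → MIN(m.amount)=153

Porto | -88 ; Kyoto | -151 ; Reno | -23 ; Porto | 153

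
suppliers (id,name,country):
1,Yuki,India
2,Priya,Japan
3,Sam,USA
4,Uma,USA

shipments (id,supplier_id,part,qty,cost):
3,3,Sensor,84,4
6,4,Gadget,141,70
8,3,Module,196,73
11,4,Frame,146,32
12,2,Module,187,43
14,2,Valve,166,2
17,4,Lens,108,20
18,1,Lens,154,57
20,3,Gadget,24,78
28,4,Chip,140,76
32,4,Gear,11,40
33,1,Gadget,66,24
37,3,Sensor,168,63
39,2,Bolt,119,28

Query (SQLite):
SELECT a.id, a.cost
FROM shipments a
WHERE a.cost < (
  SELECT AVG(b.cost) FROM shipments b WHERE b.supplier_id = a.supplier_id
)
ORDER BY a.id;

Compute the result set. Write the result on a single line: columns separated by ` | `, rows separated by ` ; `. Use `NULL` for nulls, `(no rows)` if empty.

3 | 4 ; 11 | 32 ; 14 | 2 ; 17 | 20 ; 32 | 40 ; 33 | 24

For each shipments row a, compute AVG(cost) over rows sharing a.supplier_id.
Keep row a if a.cost < that per-group AVG.
  supplier_id=1: AVG(cost) = 40.5
  supplier_id=2: AVG(cost) = 24.333333
  supplier_id=3: AVG(cost) = 54.5
  supplier_id=4: AVG(cost) = 47.6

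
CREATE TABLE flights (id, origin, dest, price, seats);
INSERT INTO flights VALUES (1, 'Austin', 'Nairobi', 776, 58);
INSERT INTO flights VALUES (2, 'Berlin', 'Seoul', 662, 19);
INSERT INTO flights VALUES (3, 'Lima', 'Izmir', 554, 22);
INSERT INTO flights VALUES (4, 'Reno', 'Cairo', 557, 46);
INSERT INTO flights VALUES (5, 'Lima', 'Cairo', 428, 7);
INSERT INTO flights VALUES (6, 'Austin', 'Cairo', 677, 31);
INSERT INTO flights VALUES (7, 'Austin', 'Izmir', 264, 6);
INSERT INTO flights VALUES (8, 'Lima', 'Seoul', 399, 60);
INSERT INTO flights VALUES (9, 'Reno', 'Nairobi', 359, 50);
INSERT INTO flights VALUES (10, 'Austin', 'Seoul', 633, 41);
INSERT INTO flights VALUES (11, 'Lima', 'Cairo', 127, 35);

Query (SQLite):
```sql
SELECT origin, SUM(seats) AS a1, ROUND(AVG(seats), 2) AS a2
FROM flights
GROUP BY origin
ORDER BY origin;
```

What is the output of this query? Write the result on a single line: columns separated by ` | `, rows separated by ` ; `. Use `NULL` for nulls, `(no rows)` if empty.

Group flights by origin.
Per group compute: SUM(seats), ROUND(AVG(seats), 2).
  Austin: ids {1, 6, 7, 10} → SUM(seats)=136, ROUND(AVG(seats), 2)=34
  Berlin: ids {2} → SUM(seats)=19, ROUND(AVG(seats), 2)=19
  Lima: ids {3, 5, 8, 11} → SUM(seats)=124, ROUND(AVG(seats), 2)=31
  Reno: ids {4, 9} → SUM(seats)=96, ROUND(AVG(seats), 2)=48

Austin | 136 | 34 ; Berlin | 19 | 19 ; Lima | 124 | 31 ; Reno | 96 | 48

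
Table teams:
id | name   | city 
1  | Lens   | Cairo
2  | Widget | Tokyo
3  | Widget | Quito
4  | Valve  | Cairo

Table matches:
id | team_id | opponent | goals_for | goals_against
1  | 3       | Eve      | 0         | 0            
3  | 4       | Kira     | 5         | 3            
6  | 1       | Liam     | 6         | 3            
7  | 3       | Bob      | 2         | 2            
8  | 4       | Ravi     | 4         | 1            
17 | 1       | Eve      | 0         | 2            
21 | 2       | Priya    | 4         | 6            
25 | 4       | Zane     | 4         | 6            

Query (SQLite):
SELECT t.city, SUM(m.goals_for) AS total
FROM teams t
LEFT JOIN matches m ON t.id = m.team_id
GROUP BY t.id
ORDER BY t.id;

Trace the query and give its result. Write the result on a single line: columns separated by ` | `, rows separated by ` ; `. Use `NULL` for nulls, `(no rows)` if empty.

Cairo | 6 ; Tokyo | 4 ; Quito | 2 ; Cairo | 13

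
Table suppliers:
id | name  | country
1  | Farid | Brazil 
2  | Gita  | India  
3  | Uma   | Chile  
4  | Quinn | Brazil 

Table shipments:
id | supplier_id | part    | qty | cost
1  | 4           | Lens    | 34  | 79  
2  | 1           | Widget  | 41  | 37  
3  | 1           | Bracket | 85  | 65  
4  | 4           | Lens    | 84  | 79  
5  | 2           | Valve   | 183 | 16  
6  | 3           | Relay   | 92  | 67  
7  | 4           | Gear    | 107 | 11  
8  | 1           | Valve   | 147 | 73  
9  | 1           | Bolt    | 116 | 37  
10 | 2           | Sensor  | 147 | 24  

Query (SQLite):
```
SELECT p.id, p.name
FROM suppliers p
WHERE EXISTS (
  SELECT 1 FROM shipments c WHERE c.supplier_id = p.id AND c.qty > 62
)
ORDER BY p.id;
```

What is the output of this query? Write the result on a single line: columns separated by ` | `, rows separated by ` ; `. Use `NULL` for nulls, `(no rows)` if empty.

For each suppliers row, check whether any shipments with matching supplier_id has qty > 62.
Keep rows where that is true.

1 | Farid ; 2 | Gita ; 3 | Uma ; 4 | Quinn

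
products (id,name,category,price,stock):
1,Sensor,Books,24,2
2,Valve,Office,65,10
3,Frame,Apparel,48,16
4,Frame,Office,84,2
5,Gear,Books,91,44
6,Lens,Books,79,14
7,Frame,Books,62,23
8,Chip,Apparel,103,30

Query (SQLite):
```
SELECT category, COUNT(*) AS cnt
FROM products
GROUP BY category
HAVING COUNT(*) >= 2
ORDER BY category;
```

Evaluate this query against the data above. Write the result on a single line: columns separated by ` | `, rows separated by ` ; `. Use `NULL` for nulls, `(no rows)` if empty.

Partition products by category; compute COUNT(*) within each group.
HAVING: keep groups with count ≥ 2.
  Apparel: ids {3, 8} → COUNT(*)=2
  Books: ids {1, 5, 6, 7} → COUNT(*)=4
  Office: ids {2, 4} → COUNT(*)=2

Apparel | 2 ; Books | 4 ; Office | 2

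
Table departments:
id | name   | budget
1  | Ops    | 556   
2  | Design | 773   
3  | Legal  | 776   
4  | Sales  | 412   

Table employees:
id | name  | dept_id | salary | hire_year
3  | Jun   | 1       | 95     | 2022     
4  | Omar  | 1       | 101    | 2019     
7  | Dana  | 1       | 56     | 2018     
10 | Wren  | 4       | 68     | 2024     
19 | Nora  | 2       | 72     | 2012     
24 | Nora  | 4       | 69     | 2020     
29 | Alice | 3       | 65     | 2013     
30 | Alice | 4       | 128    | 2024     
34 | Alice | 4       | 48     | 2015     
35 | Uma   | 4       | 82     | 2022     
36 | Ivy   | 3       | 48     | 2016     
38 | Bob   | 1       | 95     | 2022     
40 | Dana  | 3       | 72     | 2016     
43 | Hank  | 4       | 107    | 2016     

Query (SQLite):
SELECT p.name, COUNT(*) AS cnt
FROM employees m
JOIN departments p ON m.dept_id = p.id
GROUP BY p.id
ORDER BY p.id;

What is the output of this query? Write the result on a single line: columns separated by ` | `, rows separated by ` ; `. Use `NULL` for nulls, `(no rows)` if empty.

Join each employees row to its departments via dept_id.
Group joined rows by departments.id; compute COUNT(*) per group.
  1: ids {3, 4, 7, 38} → COUNT(*)=4
  2: ids {19} → COUNT(*)=1
  3: ids {29, 36, 40} → COUNT(*)=3
  4: ids {10, 24, 30, 34, 35, 43} → COUNT(*)=6

Ops | 4 ; Design | 1 ; Legal | 3 ; Sales | 6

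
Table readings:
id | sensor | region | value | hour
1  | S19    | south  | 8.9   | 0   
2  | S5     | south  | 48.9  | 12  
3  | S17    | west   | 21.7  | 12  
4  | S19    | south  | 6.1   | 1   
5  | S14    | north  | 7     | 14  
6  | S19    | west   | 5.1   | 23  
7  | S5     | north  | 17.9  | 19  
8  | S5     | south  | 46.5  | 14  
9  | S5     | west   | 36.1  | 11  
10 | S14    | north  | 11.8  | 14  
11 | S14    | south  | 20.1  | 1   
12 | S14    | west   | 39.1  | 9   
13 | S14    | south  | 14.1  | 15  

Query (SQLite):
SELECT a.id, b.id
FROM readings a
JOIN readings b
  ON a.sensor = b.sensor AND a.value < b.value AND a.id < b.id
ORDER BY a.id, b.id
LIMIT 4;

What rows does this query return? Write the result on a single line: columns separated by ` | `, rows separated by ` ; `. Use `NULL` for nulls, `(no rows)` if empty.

5 | 10 ; 5 | 11 ; 5 | 12 ; 5 | 13

Pairs (a,b) with same sensor, a.value < b.value, a.id < b.id.
sensor groups: S14:{5,10,11,12,13} S17:{3} S19:{1,4,6} S5:{2,7,8,9}
Ordered by (a.id, b.id); first 4.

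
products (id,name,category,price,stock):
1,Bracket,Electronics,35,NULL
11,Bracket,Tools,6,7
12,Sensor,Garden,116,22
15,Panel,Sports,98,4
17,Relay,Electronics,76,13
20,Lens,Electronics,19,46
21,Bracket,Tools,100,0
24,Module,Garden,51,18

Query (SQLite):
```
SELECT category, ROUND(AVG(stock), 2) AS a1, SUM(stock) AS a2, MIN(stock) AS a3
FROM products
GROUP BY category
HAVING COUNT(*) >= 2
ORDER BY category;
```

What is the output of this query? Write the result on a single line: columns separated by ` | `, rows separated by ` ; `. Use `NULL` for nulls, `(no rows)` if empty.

Electronics | 29.5 | 59 | 13 ; Garden | 20 | 40 | 18 ; Tools | 3.5 | 7 | 0

Group products by category.
Per group compute: ROUND(AVG(stock), 2), SUM(stock), MIN(stock).
HAVING: drop groups with fewer than 2 rows.
  Electronics: ids {1, 17, 20} → ROUND(AVG(stock), 2)=29.5, SUM(stock)=59, MIN(stock)=13
  Garden: ids {12, 24} → ROUND(AVG(stock), 2)=20, SUM(stock)=40, MIN(stock)=18
  Sports: ids {15} → ROUND(AVG(stock), 2)=4, SUM(stock)=4, MIN(stock)=4
  Tools: ids {11, 21} → ROUND(AVG(stock), 2)=3.5, SUM(stock)=7, MIN(stock)=0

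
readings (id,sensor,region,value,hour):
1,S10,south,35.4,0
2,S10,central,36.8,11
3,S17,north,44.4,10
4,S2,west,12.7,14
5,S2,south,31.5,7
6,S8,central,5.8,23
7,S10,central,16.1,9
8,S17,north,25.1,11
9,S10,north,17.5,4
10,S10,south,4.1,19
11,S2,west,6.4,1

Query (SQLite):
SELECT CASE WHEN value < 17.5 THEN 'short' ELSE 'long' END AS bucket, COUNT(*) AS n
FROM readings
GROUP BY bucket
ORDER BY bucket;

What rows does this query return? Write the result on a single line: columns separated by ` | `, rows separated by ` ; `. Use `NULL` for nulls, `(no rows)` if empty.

Bucket rows by value < 17.5 → 'short' else 'long'; count each bucket.

long | 6 ; short | 5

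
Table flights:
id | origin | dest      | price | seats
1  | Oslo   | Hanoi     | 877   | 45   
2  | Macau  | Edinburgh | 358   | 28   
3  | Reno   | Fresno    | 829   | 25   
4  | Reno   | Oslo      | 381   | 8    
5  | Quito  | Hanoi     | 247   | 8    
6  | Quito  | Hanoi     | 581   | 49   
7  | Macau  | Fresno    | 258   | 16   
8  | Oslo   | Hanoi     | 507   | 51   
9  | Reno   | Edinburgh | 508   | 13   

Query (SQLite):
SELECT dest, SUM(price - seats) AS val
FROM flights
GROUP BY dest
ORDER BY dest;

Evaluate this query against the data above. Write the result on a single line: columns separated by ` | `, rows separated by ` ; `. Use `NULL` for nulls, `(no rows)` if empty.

For each row compute price - seats.
Group by dest; take SUM of the expression per group.
  Edinburgh: ids {2, 9} → SUM(price - seats)=825
  Fresno: ids {3, 7} → SUM(price - seats)=1046
  Hanoi: ids {1, 5, 6, 8} → SUM(price - seats)=2059
  Oslo: ids {4} → SUM(price - seats)=373

Edinburgh | 825 ; Fresno | 1046 ; Hanoi | 2059 ; Oslo | 373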